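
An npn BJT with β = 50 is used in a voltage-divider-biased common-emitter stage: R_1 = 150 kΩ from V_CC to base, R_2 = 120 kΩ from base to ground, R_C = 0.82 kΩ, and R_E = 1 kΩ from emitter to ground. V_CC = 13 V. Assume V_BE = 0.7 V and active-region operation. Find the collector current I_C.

I_C ≈ 2.2 mA

Thevenize the base divider: V_Th = V_CC·R_2/(R_1+R_2) = 13×120/270 = 5.78 V, R_Th = R_1‖R_2 = 66.7 kΩ.
Base-emitter loop: V_Th = I_B·R_Th + V_BE + (β+1)I_B·R_E, so I_B = (5.78 − 0.7) / (66.7 + 51×1) = 0.0432 mA.
I_C = β·I_B = 50×0.0432 = 2.16 mA, and I_E = (β+1)I_B = 2.2 mA.
V_CE = V_CC − I_C·R_C − I_E·R_E = 13 − 2.16×0.82 − 2.2×1 = 9.03 V.
V_CE = 9.03 V > 0.2 V confirms active-region operation.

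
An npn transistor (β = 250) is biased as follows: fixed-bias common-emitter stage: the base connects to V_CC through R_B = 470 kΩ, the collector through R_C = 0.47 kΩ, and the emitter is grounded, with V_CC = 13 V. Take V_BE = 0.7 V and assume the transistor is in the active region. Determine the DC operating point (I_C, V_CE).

Base loop: V_CC = I_B·R_B + V_BE, so I_B = (13 − 0.7)/470 kΩ = 0.0262 mA.
In the active region I_C = β·I_B = 250 × 0.0262 = 6.54 mA.
Collector loop: V_CE = V_CC − I_C·R_C = 13 − 6.54×0.47 = 9.93 V.
Since V_CE = 9.93 V > V_CE(sat) ≈ 0.2 V, the transistor is in the active region as assumed.

I_C ≈ 6.5 mA, V_CE ≈ 9.9 V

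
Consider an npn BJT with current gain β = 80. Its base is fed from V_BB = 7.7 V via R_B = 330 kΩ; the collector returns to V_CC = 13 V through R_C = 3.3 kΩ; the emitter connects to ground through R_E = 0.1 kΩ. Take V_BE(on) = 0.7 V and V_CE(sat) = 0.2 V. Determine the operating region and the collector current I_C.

Assume active. Base-emitter loop: I_B = (V_BB − V_BE)/(R_B + (β+1)R_E) = (7.7 − 0.7)/(330 + 81×0.1) = 0.0207 mA.
I_C = β·I_B = 80×0.0207 = 1.66 mA.
V_CE = V_CC − I_C·R_C − I_E·R_E = 13 − 1.66×3.3 − 1.68×0.1 = 7.37 V > V_CE(sat), so the active-region assumption holds.

active; I_C ≈ 1.7 mA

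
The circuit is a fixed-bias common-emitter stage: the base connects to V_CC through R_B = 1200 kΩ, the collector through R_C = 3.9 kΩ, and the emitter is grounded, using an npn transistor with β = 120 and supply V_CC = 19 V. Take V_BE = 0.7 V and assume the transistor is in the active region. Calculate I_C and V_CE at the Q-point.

I_C ≈ 1.8 mA, V_CE ≈ 12 V

Base loop: V_CC = I_B·R_B + V_BE, so I_B = (19 − 0.7)/1200 kΩ = 0.0153 mA.
In the active region I_C = β·I_B = 120 × 0.0153 = 1.83 mA.
Collector loop: V_CE = V_CC − I_C·R_C = 19 − 1.83×3.9 = 11.9 V.
Since V_CE = 11.9 V > V_CE(sat) ≈ 0.2 V, the transistor is in the active region as assumed.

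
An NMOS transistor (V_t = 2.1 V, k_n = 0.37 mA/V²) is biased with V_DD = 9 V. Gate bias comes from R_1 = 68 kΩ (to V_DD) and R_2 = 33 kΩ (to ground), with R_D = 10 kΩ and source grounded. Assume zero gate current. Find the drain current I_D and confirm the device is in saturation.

I_D ≈ 0.13 mA

V_G = V_DD·R_2/(R_1+R_2) = 9×33/101 = 2.94 V. With the source grounded, V_GS = V_G = 2.94 V.
Assume saturation: I_D = (k_n/2)(V_GS − V_t)² = (0.37/2)×(2.94 − 2.1)² = 0.185×0.841² = 0.131 mA.
V_DS = V_DD − I_D·R_D = 9 − 0.131×10 = 7.69 V.
Saturation requires V_DS ≥ V_GS − V_t = 0.841 V; 7.69 ≥ 0.841 ✓.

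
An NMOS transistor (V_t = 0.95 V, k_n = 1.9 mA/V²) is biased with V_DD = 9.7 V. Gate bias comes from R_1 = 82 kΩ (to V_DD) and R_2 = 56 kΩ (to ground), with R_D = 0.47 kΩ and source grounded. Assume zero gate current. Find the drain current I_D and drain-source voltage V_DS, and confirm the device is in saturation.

V_G = V_DD·R_2/(R_1+R_2) = 9.7×56/138 = 3.94 V. With the source grounded, V_GS = V_G = 3.94 V.
Assume saturation: I_D = (k_n/2)(V_GS − V_t)² = (1.9/2)×(3.94 − 0.95)² = 0.95×2.99² = 8.47 mA.
V_DS = V_DD − I_D·R_D = 9.7 − 8.47×0.47 = 5.72 V.
Saturation requires V_DS ≥ V_GS − V_t = 2.99 V; 5.72 ≥ 2.99 ✓.

I_D ≈ 8.5 mA, V_DS ≈ 5.7 V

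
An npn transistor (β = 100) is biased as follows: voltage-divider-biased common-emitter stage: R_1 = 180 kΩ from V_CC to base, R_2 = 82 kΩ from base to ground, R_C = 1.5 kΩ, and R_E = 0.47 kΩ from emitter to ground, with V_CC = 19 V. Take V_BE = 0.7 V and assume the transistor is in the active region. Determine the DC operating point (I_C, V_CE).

Thevenize the base divider: V_Th = V_CC·R_2/(R_1+R_2) = 19×82/262 = 5.95 V, R_Th = R_1‖R_2 = 56.3 kΩ.
Base-emitter loop: V_Th = I_B·R_Th + V_BE + (β+1)I_B·R_E, so I_B = (5.95 − 0.7) / (56.3 + 101×0.47) = 0.0505 mA.
I_C = β·I_B = 100×0.0505 = 5.05 mA, and I_E = (β+1)I_B = 5.1 mA.
V_CE = V_CC − I_C·R_C − I_E·R_E = 19 − 5.05×1.5 − 5.1×0.47 = 9.02 V.
V_CE = 9.02 V > 0.2 V confirms active-region operation.

I_C ≈ 5.1 mA, V_CE ≈ 9 V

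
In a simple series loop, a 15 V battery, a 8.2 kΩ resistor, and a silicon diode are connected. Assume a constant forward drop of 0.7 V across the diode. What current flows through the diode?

KVL around the loop: 15 = V_D + I·R = 0.7 + I × 8.2 kΩ.
So I = (15 − 0.7) / 8.2 kΩ = 14.3 / 8.2 = 1.74 mA.

I ≈ 1.7 mA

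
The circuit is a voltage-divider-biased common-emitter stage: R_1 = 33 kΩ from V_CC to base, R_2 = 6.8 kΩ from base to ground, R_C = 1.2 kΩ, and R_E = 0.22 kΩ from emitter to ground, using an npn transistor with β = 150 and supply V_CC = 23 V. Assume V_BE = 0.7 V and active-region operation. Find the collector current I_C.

I_C ≈ 12 mA

Thevenize the base divider: V_Th = V_CC·R_2/(R_1+R_2) = 23×6.8/39.8 = 3.93 V, R_Th = R_1‖R_2 = 5.64 kΩ.
Base-emitter loop: V_Th = I_B·R_Th + V_BE + (β+1)I_B·R_E, so I_B = (3.93 − 0.7) / (5.64 + 151×0.22) = 0.0831 mA.
I_C = β·I_B = 150×0.0831 = 12.5 mA, and I_E = (β+1)I_B = 12.6 mA.
V_CE = V_CC − I_C·R_C − I_E·R_E = 23 − 12.5×1.2 − 12.6×0.22 = 5.28 V.
V_CE = 5.28 V > 0.2 V confirms active-region operation.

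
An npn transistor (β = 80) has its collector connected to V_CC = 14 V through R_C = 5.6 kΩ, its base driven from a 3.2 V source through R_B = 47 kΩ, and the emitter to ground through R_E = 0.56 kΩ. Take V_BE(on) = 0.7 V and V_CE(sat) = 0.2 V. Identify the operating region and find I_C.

active; I_C ≈ 2.2 mA

Assume active. Base-emitter loop: I_B = (V_BB − V_BE)/(R_B + (β+1)R_E) = (3.2 − 0.7)/(47 + 81×0.56) = 0.0271 mA.
I_C = β·I_B = 80×0.0271 = 2.17 mA.
V_CE = V_CC − I_C·R_C − I_E·R_E = 14 − 2.17×5.6 − 2.19×0.56 = 0.646 V > V_CE(sat), so the active-region assumption holds.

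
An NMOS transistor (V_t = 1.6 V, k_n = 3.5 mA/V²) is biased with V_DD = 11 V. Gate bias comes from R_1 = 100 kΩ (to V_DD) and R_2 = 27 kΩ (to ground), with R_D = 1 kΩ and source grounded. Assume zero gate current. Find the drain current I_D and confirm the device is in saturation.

V_G = V_DD·R_2/(R_1+R_2) = 11×27/127 = 2.34 V. With the source grounded, V_GS = V_G = 2.34 V.
Assume saturation: I_D = (k_n/2)(V_GS − V_t)² = (3.5/2)×(2.34 − 1.6)² = 1.75×0.739² = 0.955 mA.
V_DS = V_DD − I_D·R_D = 11 − 0.955×1 = 10 V.
Saturation requires V_DS ≥ V_GS − V_t = 0.739 V; 10 ≥ 0.739 ✓.

I_D ≈ 0.95 mA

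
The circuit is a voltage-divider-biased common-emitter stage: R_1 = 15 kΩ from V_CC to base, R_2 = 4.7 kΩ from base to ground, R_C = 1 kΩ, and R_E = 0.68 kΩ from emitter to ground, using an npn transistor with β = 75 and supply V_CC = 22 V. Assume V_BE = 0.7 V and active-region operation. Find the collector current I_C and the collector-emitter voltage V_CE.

I_C ≈ 6.2 mA, V_CE ≈ 12 V

Thevenize the base divider: V_Th = V_CC·R_2/(R_1+R_2) = 22×4.7/19.7 = 5.25 V, R_Th = R_1‖R_2 = 3.58 kΩ.
Base-emitter loop: V_Th = I_B·R_Th + V_BE + (β+1)I_B·R_E, so I_B = (5.25 − 0.7) / (3.58 + 76×0.68) = 0.0823 mA.
I_C = β·I_B = 75×0.0823 = 6.17 mA, and I_E = (β+1)I_B = 6.26 mA.
V_CE = V_CC − I_C·R_C − I_E·R_E = 22 − 6.17×1 − 6.26×0.68 = 11.6 V.
V_CE = 11.6 V > 0.2 V confirms active-region operation.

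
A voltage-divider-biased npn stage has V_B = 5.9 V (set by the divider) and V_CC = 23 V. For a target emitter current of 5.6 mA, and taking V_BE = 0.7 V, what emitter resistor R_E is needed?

R_E ≈ 0.93 kΩ

V_E = V_B − V_BE = 5.9 − 0.7 = 5.2 V.
R_E = V_E / I_E = 5.2 / 5.6 = 0.929 kΩ.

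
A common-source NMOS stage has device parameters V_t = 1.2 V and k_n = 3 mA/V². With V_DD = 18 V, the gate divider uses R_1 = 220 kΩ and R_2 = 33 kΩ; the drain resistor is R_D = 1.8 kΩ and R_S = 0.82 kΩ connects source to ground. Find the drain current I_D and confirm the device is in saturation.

I_D ≈ 0.62 mA

V_G = V_DD·R_2/(R_1+R_2) = 18×33/253 = 2.35 V.
Assume saturation: I_D = (k_n/2)(V_GS − V_t)² with V_GS = V_G − I_D·R_S = 2.35 − 0.82·I_D.
Substituting gives 1.01·I_D² − 3.82·I_D + 1.98 = 0, with roots I_D = 0.617 or 3.17 mA.
The root I_D = 3.17 mA gives V_GS = -0.255 V ≤ V_t, so take I_D = 0.617 mA.
Then V_GS = 1.84 V and V_DS = V_DD − I_D(R_D+R_S) = 18 − 0.617×2.62 = 16.4 V.
Saturation requires V_DS ≥ V_GS − V_t = 0.642 V; 16.4 ≥ 0.642 ✓.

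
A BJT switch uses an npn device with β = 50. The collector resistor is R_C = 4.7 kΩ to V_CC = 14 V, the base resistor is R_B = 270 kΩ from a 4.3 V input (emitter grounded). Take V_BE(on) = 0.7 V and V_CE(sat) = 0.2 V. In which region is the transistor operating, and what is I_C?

active; I_C ≈ 0.67 mA

Assume active. Base-emitter loop: I_B = (V_BB − V_BE)/R_B = (4.3 − 0.7)/270 = 0.0133 mA.
I_C = β·I_B = 50×0.0133 = 0.667 mA.
V_CE = V_CC − I_C·R_C = 14 − 0.667×4.7 = 10.9 V > V_CE(sat), so the active-region assumption holds.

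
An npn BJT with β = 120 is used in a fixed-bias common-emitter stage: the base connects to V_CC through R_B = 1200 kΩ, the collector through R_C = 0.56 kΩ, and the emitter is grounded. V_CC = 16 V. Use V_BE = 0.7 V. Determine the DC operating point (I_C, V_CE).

Base loop: V_CC = I_B·R_B + V_BE, so I_B = (16 − 0.7)/1200 kΩ = 0.0128 mA.
In the active region I_C = β·I_B = 120 × 0.0128 = 1.53 mA.
Collector loop: V_CE = V_CC − I_C·R_C = 16 − 1.53×0.56 = 15.1 V.
Since V_CE = 15.1 V > V_CE(sat) ≈ 0.2 V, the transistor is in the active region as assumed.

I_C ≈ 1.5 mA, V_CE ≈ 15 V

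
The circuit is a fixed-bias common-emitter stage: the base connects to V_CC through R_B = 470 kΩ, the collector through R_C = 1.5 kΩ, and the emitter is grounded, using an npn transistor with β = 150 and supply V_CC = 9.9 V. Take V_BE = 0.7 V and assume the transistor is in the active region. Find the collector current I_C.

I_C ≈ 2.9 mA

Base loop: V_CC = I_B·R_B + V_BE, so I_B = (9.9 − 0.7)/470 kΩ = 0.0196 mA.
In the active region I_C = β·I_B = 150 × 0.0196 = 2.94 mA.
Collector loop: V_CE = V_CC − I_C·R_C = 9.9 − 2.94×1.5 = 5.5 V.
Since V_CE = 5.5 V > V_CE(sat) ≈ 0.2 V, the transistor is in the active region as assumed.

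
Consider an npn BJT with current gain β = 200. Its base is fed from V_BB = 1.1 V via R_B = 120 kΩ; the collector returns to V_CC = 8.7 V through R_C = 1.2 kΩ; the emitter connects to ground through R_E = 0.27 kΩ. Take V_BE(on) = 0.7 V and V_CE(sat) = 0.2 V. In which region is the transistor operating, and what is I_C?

Assume active. Base-emitter loop: I_B = (V_BB − V_BE)/(R_B + (β+1)R_E) = (1.1 − 0.7)/(120 + 201×0.27) = 0.0023 mA.
I_C = β·I_B = 200×0.0023 = 0.459 mA.
V_CE = V_CC − I_C·R_C − I_E·R_E = 8.7 − 0.459×1.2 − 0.461×0.27 = 8.02 V > V_CE(sat), so the active-region assumption holds.

active; I_C ≈ 0.46 mA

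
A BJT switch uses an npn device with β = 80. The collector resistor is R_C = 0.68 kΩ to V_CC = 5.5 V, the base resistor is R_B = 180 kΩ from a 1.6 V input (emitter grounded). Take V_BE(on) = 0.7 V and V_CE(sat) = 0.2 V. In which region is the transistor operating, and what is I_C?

active; I_C ≈ 0.4 mA

Assume active. Base-emitter loop: I_B = (V_BB − V_BE)/R_B = (1.6 − 0.7)/180 = 0.005 mA.
I_C = β·I_B = 80×0.005 = 0.4 mA.
V_CE = V_CC − I_C·R_C = 5.5 − 0.4×0.68 = 5.23 V > V_CE(sat), so the active-region assumption holds.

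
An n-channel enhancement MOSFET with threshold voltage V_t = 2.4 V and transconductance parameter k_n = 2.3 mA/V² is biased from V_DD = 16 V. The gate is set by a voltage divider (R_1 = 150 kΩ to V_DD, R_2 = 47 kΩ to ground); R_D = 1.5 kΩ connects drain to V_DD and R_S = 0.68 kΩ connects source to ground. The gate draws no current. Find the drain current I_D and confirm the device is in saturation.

V_G = V_DD·R_2/(R_1+R_2) = 16×47/197 = 3.82 V.
Assume saturation: I_D = (k_n/2)(V_GS − V_t)² with V_GS = V_G − I_D·R_S = 3.82 − 0.68·I_D.
Substituting gives 0.532·I_D² − 3.22·I_D + 2.31 = 0, with roots I_D = 0.833 or 5.22 mA.
The root I_D = 5.22 mA gives V_GS = 0.27 V ≤ V_t, so take I_D = 0.833 mA.
Then V_GS = 3.25 V and V_DS = V_DD − I_D(R_D+R_S) = 16 − 0.833×2.18 = 14.2 V.
Saturation requires V_DS ≥ V_GS − V_t = 0.851 V; 14.2 ≥ 0.851 ✓.

I_D ≈ 0.83 mA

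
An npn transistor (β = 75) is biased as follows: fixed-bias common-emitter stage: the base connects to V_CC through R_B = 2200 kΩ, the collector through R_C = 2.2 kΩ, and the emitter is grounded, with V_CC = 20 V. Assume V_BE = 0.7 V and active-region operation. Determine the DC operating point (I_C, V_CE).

I_C ≈ 0.66 mA, V_CE ≈ 19 V

Base loop: V_CC = I_B·R_B + V_BE, so I_B = (20 − 0.7)/2200 kΩ = 0.00877 mA.
In the active region I_C = β·I_B = 75 × 0.00877 = 0.658 mA.
Collector loop: V_CE = V_CC − I_C·R_C = 20 − 0.658×2.2 = 18.6 V.
Since V_CE = 18.6 V > V_CE(sat) ≈ 0.2 V, the transistor is in the active region as assumed.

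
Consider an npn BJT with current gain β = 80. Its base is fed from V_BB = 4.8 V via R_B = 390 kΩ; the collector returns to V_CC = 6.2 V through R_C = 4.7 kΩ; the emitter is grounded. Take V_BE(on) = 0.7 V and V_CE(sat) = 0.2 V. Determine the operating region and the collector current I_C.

Assume active. Base-emitter loop: I_B = (V_BB − V_BE)/R_B = (4.8 − 0.7)/390 = 0.0105 mA.
I_C = β·I_B = 80×0.0105 = 0.841 mA.
V_CE = V_CC − I_C·R_C = 6.2 − 0.841×4.7 = 2.25 V > V_CE(sat), so the active-region assumption holds.

active; I_C ≈ 0.84 mA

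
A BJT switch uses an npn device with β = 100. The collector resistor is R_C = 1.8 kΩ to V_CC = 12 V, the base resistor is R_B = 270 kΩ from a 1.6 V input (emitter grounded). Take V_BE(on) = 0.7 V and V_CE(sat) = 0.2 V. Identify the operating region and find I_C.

Assume active. Base-emitter loop: I_B = (V_BB − V_BE)/R_B = (1.6 − 0.7)/270 = 0.00333 mA.
I_C = β·I_B = 100×0.00333 = 0.333 mA.
V_CE = V_CC − I_C·R_C = 12 − 0.333×1.8 = 11.4 V > V_CE(sat), so the active-region assumption holds.

active; I_C ≈ 0.33 mA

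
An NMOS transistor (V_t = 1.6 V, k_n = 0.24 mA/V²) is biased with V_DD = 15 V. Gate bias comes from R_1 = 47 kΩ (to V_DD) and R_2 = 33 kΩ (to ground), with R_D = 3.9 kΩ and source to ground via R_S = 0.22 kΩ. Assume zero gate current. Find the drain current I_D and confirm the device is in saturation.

V_G = V_DD·R_2/(R_1+R_2) = 15×33/80 = 6.19 V.
Assume saturation: I_D = (k_n/2)(V_GS − V_t)² with V_GS = V_G − I_D·R_S = 6.19 − 0.22·I_D.
Substituting gives 0.00581·I_D² − 1.24·I_D + 2.53 = 0, with roots I_D = 2.05 or 212 mA.
The root I_D = 212 mA gives V_GS = -40.4 V ≤ V_t, so take I_D = 2.05 mA.
Then V_GS = 5.74 V and V_DS = V_DD − I_D(R_D+R_S) = 15 − 2.05×4.12 = 6.54 V.
Saturation requires V_DS ≥ V_GS − V_t = 4.14 V; 6.54 ≥ 4.14 ✓.

I_D ≈ 2.1 mA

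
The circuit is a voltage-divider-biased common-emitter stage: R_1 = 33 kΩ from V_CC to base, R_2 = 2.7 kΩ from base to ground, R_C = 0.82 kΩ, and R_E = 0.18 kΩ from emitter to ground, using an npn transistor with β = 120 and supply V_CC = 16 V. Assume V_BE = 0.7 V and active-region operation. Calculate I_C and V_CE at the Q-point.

Thevenize the base divider: V_Th = V_CC·R_2/(R_1+R_2) = 16×2.7/35.7 = 1.21 V, R_Th = R_1‖R_2 = 2.5 kΩ.
Base-emitter loop: V_Th = I_B·R_Th + V_BE + (β+1)I_B·R_E, so I_B = (1.21 − 0.7) / (2.5 + 121×0.18) = 0.021 mA.
I_C = β·I_B = 120×0.021 = 2.52 mA, and I_E = (β+1)I_B = 2.54 mA.
V_CE = V_CC − I_C·R_C − I_E·R_E = 16 − 2.52×0.82 − 2.54×0.18 = 13.5 V.
V_CE = 13.5 V > 0.2 V confirms active-region operation.

I_C ≈ 2.5 mA, V_CE ≈ 13 V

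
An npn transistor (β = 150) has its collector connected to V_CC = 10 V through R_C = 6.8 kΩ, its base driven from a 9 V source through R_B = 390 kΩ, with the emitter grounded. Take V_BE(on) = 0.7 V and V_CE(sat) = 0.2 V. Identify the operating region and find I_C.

Assume active: I_B = (9 − 0.7)/390 = 0.0213 mA, giving I_C = β·I_B = 3.19 mA.
But then V_CE = 10 − 3.19×6.8 = -11.7 V < V_CE(sat) = 0.2 V — impossible in the active region.
So the transistor is saturated. With V_CE = 0.2 V, I_C = (V_CC − 0.2)/R_C = 9.8/6.8 = 1.44 mA.
Check: β·I_B = 3.19 mA > I_C = 1.44 mA, confirming saturation.

saturation; I_C ≈ 1.4 mA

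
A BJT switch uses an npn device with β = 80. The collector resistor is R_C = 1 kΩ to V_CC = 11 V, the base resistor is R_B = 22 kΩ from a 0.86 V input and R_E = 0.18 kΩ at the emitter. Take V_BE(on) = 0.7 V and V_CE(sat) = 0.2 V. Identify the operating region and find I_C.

active; I_C ≈ 0.35 mA

Assume active. Base-emitter loop: I_B = (V_BB − V_BE)/(R_B + (β+1)R_E) = (0.86 − 0.7)/(22 + 81×0.18) = 0.00437 mA.
I_C = β·I_B = 80×0.00437 = 0.35 mA.
V_CE = V_CC − I_C·R_C − I_E·R_E = 11 − 0.35×1 − 0.354×0.18 = 10.6 V > V_CE(sat), so the active-region assumption holds.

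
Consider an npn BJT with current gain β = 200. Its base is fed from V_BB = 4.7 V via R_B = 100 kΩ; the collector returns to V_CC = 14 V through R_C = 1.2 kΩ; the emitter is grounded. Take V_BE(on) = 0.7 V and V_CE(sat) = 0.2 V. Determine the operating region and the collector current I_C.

active; I_C ≈ 8 mA

Assume active. Base-emitter loop: I_B = (V_BB − V_BE)/R_B = (4.7 − 0.7)/100 = 0.04 mA.
I_C = β·I_B = 200×0.04 = 8 mA.
V_CE = V_CC − I_C·R_C = 14 − 8×1.2 = 4.4 V > V_CE(sat), so the active-region assumption holds.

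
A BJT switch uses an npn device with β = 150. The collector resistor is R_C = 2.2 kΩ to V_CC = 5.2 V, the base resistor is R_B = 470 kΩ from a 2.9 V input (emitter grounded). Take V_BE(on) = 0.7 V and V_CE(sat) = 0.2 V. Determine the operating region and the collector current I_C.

Assume active. Base-emitter loop: I_B = (V_BB − V_BE)/R_B = (2.9 − 0.7)/470 = 0.00468 mA.
I_C = β·I_B = 150×0.00468 = 0.702 mA.
V_CE = V_CC − I_C·R_C = 5.2 − 0.702×2.2 = 3.66 V > V_CE(sat), so the active-region assumption holds.

active; I_C ≈ 0.7 mA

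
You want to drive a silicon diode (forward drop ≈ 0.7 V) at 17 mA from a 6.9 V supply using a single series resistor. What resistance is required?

R ≈ 0.36 kΩ

The resistor drops V_S − V_D = 6.9 − 0.7 = 6.2 V at 17 mA.
R = 6.2 V / 17 mA = 0.365 kΩ.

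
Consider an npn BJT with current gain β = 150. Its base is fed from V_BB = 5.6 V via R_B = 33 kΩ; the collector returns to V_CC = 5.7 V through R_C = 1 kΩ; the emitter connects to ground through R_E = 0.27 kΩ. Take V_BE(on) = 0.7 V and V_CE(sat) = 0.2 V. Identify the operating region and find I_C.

Assume active: I_B = (5.6 − 0.7)/(33 + 151×0.27) = 0.0664 mA, I_C = β·I_B = 9.96 mA.
Then V_CE = 5.7 − 9.96×1 − 10×0.27 = -6.97 V < 0.2 V — the active assumption fails.
Re-solve with V_CE = 0.2 V. KCL at the emitter: V_E/R_E = (V_BB−0.7−V_E)/R_B + (V_CC−0.2−V_E)/R_C, giving V_E = 1.19 V.
I_C = (V_CC − 0.2 − V_E)/R_C = (5.5 − 1.19)/1 = 4.31 mA.
Check: I_B = (4.9 − 1.19)/33 = 0.112 mA, and β·I_B = 16.8 mA > I_C, confirming saturation.

saturation; I_C ≈ 4.3 mA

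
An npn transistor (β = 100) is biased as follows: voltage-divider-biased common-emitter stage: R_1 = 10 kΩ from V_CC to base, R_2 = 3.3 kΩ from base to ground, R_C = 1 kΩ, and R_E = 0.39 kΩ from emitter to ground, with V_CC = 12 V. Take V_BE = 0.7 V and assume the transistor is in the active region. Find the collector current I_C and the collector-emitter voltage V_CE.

Thevenize the base divider: V_Th = V_CC·R_2/(R_1+R_2) = 12×3.3/13.3 = 2.98 V, R_Th = R_1‖R_2 = 2.48 kΩ.
Base-emitter loop: V_Th = I_B·R_Th + V_BE + (β+1)I_B·R_E, so I_B = (2.98 − 0.7) / (2.48 + 101×0.39) = 0.0544 mA.
I_C = β·I_B = 100×0.0544 = 5.44 mA, and I_E = (β+1)I_B = 5.49 mA.
V_CE = V_CC − I_C·R_C − I_E·R_E = 12 − 5.44×1 − 5.49×0.39 = 4.42 V.
V_CE = 4.42 V > 0.2 V confirms active-region operation.

I_C ≈ 5.4 mA, V_CE ≈ 4.4 V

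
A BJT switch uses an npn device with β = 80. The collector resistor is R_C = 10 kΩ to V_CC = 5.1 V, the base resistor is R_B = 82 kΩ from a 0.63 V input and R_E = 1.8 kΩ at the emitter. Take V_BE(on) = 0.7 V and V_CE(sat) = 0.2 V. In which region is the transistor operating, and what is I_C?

V_BB = 0.63 V ≤ V_BE(on) = 0.7 V, so the base-emitter junction is not forward biased.
The transistor is in cutoff: I_B = I_C = 0.

cutoff; I_C ≈ 0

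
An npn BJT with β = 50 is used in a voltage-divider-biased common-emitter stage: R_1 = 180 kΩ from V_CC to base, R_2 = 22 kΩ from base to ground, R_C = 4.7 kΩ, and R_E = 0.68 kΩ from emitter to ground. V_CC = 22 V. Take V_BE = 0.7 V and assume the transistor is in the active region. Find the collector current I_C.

I_C ≈ 1.6 mA

Thevenize the base divider: V_Th = V_CC·R_2/(R_1+R_2) = 22×22/202 = 2.4 V, R_Th = R_1‖R_2 = 19.6 kΩ.
Base-emitter loop: V_Th = I_B·R_Th + V_BE + (β+1)I_B·R_E, so I_B = (2.4 − 0.7) / (19.6 + 51×0.68) = 0.0312 mA.
I_C = β·I_B = 50×0.0312 = 1.56 mA, and I_E = (β+1)I_B = 1.59 mA.
V_CE = V_CC − I_C·R_C − I_E·R_E = 22 − 1.56×4.7 − 1.59×0.68 = 13.6 V.
V_CE = 13.6 V > 0.2 V confirms active-region operation.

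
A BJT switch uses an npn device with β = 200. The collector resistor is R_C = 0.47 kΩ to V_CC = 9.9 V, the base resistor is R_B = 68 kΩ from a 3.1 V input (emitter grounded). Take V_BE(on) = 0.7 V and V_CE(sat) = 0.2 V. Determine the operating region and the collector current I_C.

Assume active. Base-emitter loop: I_B = (V_BB − V_BE)/R_B = (3.1 − 0.7)/68 = 0.0353 mA.
I_C = β·I_B = 200×0.0353 = 7.06 mA.
V_CE = V_CC − I_C·R_C = 9.9 − 7.06×0.47 = 6.58 V > V_CE(sat), so the active-region assumption holds.

active; I_C ≈ 7.1 mA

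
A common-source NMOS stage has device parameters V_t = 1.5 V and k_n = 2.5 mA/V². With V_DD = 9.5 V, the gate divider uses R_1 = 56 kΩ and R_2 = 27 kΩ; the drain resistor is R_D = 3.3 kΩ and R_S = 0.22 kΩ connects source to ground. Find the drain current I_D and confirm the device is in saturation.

V_G = V_DD·R_2/(R_1+R_2) = 9.5×27/83 = 3.09 V.
Assume saturation: I_D = (k_n/2)(V_GS − V_t)² with V_GS = V_G − I_D·R_S = 3.09 − 0.22·I_D.
Substituting gives 0.0605·I_D² − 1.87·I_D + 3.16 = 0, with roots I_D = 1.79 or 29.2 mA.
The root I_D = 29.2 mA gives V_GS = -3.33 V ≤ V_t, so take I_D = 1.79 mA.
Then V_GS = 2.7 V and V_DS = V_DD − I_D(R_D+R_S) = 9.5 − 1.79×3.52 = 3.2 V.
Saturation requires V_DS ≥ V_GS − V_t = 1.2 V; 3.2 ≥ 1.2 ✓.

I_D ≈ 1.8 mA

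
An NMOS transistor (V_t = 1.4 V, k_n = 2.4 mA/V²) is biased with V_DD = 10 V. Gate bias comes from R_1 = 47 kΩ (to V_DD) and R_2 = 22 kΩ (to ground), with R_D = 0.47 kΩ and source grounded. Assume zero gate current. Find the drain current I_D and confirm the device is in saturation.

I_D ≈ 3.8 mA

V_G = V_DD·R_2/(R_1+R_2) = 10×22/69 = 3.19 V. With the source grounded, V_GS = V_G = 3.19 V.
Assume saturation: I_D = (k_n/2)(V_GS − V_t)² = (2.4/2)×(3.19 − 1.4)² = 1.2×1.79² = 3.84 mA.
V_DS = V_DD − I_D·R_D = 10 − 3.84×0.47 = 8.2 V.
Saturation requires V_DS ≥ V_GS − V_t = 1.79 V; 8.2 ≥ 1.79 ✓.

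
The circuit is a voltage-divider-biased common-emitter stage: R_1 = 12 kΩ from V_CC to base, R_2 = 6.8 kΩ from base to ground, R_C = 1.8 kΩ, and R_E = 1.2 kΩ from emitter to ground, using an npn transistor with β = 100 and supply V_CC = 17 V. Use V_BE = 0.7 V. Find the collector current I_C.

I_C ≈ 4.3 mA

Thevenize the base divider: V_Th = V_CC·R_2/(R_1+R_2) = 17×6.8/18.8 = 6.15 V, R_Th = R_1‖R_2 = 4.34 kΩ.
Base-emitter loop: V_Th = I_B·R_Th + V_BE + (β+1)I_B·R_E, so I_B = (6.15 − 0.7) / (4.34 + 101×1.2) = 0.0434 mA.
I_C = β·I_B = 100×0.0434 = 4.34 mA, and I_E = (β+1)I_B = 4.38 mA.
V_CE = V_CC − I_C·R_C − I_E·R_E = 17 − 4.34×1.8 − 4.38×1.2 = 3.93 V.
V_CE = 3.93 V > 0.2 V confirms active-region operation.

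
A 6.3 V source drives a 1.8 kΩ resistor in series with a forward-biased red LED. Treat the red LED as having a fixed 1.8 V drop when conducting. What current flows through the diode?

I ≈ 2.5 mA

KVL around the loop: 6.3 = V_D + I·R = 1.8 + I × 1.8 kΩ.
So I = (6.3 − 1.8) / 1.8 kΩ = 4.5 / 1.8 = 2.5 mA.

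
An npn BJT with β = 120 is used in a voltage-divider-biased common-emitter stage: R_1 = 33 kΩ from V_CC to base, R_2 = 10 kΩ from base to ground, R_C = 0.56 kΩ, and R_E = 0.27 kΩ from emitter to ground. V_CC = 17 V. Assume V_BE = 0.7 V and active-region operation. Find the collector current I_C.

Thevenize the base divider: V_Th = V_CC·R_2/(R_1+R_2) = 17×10/43 = 3.95 V, R_Th = R_1‖R_2 = 7.67 kΩ.
Base-emitter loop: V_Th = I_B·R_Th + V_BE + (β+1)I_B·R_E, so I_B = (3.95 − 0.7) / (7.67 + 121×0.27) = 0.0806 mA.
I_C = β·I_B = 120×0.0806 = 9.68 mA, and I_E = (β+1)I_B = 9.76 mA.
V_CE = V_CC − I_C·R_C − I_E·R_E = 17 − 9.68×0.56 − 9.76×0.27 = 8.95 V.
V_CE = 8.95 V > 0.2 V confirms active-region operation.

I_C ≈ 9.7 mA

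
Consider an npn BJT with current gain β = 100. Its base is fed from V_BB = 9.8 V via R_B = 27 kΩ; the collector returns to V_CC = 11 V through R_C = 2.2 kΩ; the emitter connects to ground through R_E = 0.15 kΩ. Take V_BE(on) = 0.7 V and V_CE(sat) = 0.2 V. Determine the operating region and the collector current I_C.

saturation; I_C ≈ 4.6 mA

Assume active: I_B = (9.8 − 0.7)/(27 + 101×0.15) = 0.216 mA, I_C = β·I_B = 21.6 mA.
Then V_CE = 11 − 21.6×2.2 − 21.8×0.15 = -39.8 V < 0.2 V — the active assumption fails.
Re-solve with V_CE = 0.2 V. KCL at the emitter: V_E/R_E = (V_BB−0.7−V_E)/R_B + (V_CC−0.2−V_E)/R_C, giving V_E = 0.733 V.
I_C = (V_CC − 0.2 − V_E)/R_C = (10.8 − 0.733)/2.2 = 4.58 mA.
Check: I_B = (9.1 − 0.733)/27 = 0.31 mA, and β·I_B = 31 mA > I_C, confirming saturation.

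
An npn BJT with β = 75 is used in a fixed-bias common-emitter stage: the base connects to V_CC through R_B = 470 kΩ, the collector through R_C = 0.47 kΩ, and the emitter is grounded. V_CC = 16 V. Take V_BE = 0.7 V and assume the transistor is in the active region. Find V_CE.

V_CE ≈ 15 V

Base loop: V_CC = I_B·R_B + V_BE, so I_B = (16 − 0.7)/470 kΩ = 0.0326 mA.
In the active region I_C = β·I_B = 75 × 0.0326 = 2.44 mA.
Collector loop: V_CE = V_CC − I_C·R_C = 16 − 2.44×0.47 = 14.9 V.
Since V_CE = 14.9 V > V_CE(sat) ≈ 0.2 V, the transistor is in the active region as assumed.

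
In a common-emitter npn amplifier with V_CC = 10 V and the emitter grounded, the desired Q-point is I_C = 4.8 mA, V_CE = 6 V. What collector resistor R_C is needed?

Collector loop: V_CC = I_C·R_C + V_CE.
R_C = (V_CC − V_CE)/I_C = (10 − 6)/4.8 = 0.833 kΩ.

R_C ≈ 0.83 kΩ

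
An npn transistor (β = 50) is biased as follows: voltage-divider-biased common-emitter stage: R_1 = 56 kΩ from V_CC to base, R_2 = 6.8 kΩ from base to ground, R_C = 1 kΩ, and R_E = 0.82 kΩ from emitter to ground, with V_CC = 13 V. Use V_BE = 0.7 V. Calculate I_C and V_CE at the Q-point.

Thevenize the base divider: V_Th = V_CC·R_2/(R_1+R_2) = 13×6.8/62.8 = 1.41 V, R_Th = R_1‖R_2 = 6.06 kΩ.
Base-emitter loop: V_Th = I_B·R_Th + V_BE + (β+1)I_B·R_E, so I_B = (1.41 − 0.7) / (6.06 + 51×0.82) = 0.0148 mA.
I_C = β·I_B = 50×0.0148 = 0.739 mA, and I_E = (β+1)I_B = 0.754 mA.
V_CE = V_CC − I_C·R_C − I_E·R_E = 13 − 0.739×1 − 0.754×0.82 = 11.6 V.
V_CE = 11.6 V > 0.2 V confirms active-region operation.

I_C ≈ 0.74 mA, V_CE ≈ 12 V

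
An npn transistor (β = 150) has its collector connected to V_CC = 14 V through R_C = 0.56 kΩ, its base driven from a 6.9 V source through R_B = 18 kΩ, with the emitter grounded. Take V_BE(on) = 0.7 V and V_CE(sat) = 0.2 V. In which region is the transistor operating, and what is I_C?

saturation; I_C ≈ 25 mA

Assume active: I_B = (6.9 − 0.7)/18 = 0.344 mA, giving I_C = β·I_B = 51.7 mA.
But then V_CE = 14 − 51.7×0.56 = -14.9 V < V_CE(sat) = 0.2 V — impossible in the active region.
So the transistor is saturated. With V_CE = 0.2 V, I_C = (V_CC − 0.2)/R_C = 13.8/0.56 = 24.6 mA.
Check: β·I_B = 51.7 mA > I_C = 24.6 mA, confirming saturation.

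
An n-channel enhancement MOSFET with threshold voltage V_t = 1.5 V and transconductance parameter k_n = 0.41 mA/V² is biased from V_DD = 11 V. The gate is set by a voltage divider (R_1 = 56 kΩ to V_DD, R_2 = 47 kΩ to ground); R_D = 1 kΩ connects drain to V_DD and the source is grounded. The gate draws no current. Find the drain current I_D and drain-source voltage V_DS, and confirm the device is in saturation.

V_G = V_DD·R_2/(R_1+R_2) = 11×47/103 = 5.02 V. With the source grounded, V_GS = V_G = 5.02 V.
Assume saturation: I_D = (k_n/2)(V_GS − V_t)² = (0.41/2)×(5.02 − 1.5)² = 0.205×3.52² = 2.54 mA.
V_DS = V_DD − I_D·R_D = 11 − 2.54×1 = 8.46 V.
Saturation requires V_DS ≥ V_GS − V_t = 3.52 V; 8.46 ≥ 3.52 ✓.

I_D ≈ 2.5 mA, V_DS ≈ 8.5 V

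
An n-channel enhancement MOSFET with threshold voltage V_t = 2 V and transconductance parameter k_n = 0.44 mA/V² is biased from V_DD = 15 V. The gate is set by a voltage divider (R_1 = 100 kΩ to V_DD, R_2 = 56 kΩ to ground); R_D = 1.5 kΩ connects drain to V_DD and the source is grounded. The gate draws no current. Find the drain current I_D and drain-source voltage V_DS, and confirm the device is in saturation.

V_G = V_DD·R_2/(R_1+R_2) = 15×56/156 = 5.38 V. With the source grounded, V_GS = V_G = 5.38 V.
Assume saturation: I_D = (k_n/2)(V_GS − V_t)² = (0.44/2)×(5.38 − 2)² = 0.22×3.38² = 2.52 mA.
V_DS = V_DD − I_D·R_D = 15 − 2.52×1.5 = 11.2 V.
Saturation requires V_DS ≥ V_GS − V_t = 3.38 V; 11.2 ≥ 3.38 ✓.

I_D ≈ 2.5 mA, V_DS ≈ 11 V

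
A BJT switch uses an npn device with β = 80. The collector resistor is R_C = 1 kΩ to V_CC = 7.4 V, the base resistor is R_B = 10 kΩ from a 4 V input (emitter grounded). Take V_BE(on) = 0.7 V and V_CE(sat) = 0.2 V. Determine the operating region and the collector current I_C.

saturation; I_C ≈ 7.2 mA

Assume active: I_B = (4 − 0.7)/10 = 0.33 mA, giving I_C = β·I_B = 26.4 mA.
But then V_CE = 7.4 − 26.4×1 = -19 V < V_CE(sat) = 0.2 V — impossible in the active region.
So the transistor is saturated. With V_CE = 0.2 V, I_C = (V_CC − 0.2)/R_C = 7.2/1 = 7.2 mA.
Check: β·I_B = 26.4 mA > I_C = 7.2 mA, confirming saturation.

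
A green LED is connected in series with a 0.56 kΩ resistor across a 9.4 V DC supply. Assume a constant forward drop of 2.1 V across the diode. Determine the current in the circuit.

KVL around the loop: 9.4 = V_D + I·R = 2.1 + I × 0.56 kΩ.
So I = (9.4 − 2.1) / 0.56 kΩ = 7.3 / 0.56 = 13 mA.

I ≈ 13 mA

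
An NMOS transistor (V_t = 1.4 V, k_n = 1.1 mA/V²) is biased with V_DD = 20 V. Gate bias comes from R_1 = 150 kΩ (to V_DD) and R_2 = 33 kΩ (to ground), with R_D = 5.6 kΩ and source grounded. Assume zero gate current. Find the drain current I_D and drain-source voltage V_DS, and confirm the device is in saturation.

V_G = V_DD·R_2/(R_1+R_2) = 20×33/183 = 3.61 V. With the source grounded, V_GS = V_G = 3.61 V.
Assume saturation: I_D = (k_n/2)(V_GS − V_t)² = (1.1/2)×(3.61 − 1.4)² = 0.55×2.21² = 2.68 mA.
V_DS = V_DD − I_D·R_D = 20 − 2.68×5.6 = 5 V.
Saturation requires V_DS ≥ V_GS − V_t = 2.21 V; 5 ≥ 2.21 ✓.

I_D ≈ 2.7 mA, V_DS ≈ 5 V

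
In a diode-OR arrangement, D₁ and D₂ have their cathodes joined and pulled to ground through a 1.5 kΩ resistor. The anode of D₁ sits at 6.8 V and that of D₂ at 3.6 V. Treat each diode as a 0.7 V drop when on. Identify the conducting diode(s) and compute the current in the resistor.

Only D₁ conducts; I_R ≈ 4.1 mA

Assume both conduct. Then node N would need to be at both 6.8−0.7 = 6.1 V and 3.6−0.7 = 2.9 V, which is impossible.
Assume only D₁ conducts: V_N = 6.8 − 0.7 = 6.1 V, so I_R = 6.1/1.5 = 4.07 mA.
Check D₂: its anode-to-cathode voltage is 3.6 − 6.1 = -2.5 V < 0.7 V, so it is off. The assumption is consistent.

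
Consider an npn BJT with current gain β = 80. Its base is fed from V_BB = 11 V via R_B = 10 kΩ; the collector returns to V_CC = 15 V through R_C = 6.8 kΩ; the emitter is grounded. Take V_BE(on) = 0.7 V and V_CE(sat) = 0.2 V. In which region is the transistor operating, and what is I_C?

Assume active: I_B = (11 − 0.7)/10 = 1.03 mA, giving I_C = β·I_B = 82.4 mA.
But then V_CE = 15 − 82.4×6.8 = -545 V < V_CE(sat) = 0.2 V — impossible in the active region.
So the transistor is saturated. With V_CE = 0.2 V, I_C = (V_CC − 0.2)/R_C = 14.8/6.8 = 2.18 mA.
Check: β·I_B = 82.4 mA > I_C = 2.18 mA, confirming saturation.

saturation; I_C ≈ 2.2 mA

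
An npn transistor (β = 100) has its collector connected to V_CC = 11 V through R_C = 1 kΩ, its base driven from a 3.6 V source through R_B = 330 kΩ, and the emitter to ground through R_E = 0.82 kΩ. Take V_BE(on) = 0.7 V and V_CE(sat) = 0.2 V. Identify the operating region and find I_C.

active; I_C ≈ 0.7 mA

Assume active. Base-emitter loop: I_B = (V_BB − V_BE)/(R_B + (β+1)R_E) = (3.6 − 0.7)/(330 + 101×0.82) = 0.00702 mA.
I_C = β·I_B = 100×0.00702 = 0.702 mA.
V_CE = V_CC − I_C·R_C − I_E·R_E = 11 − 0.702×1 − 0.71×0.82 = 9.72 V > V_CE(sat), so the active-region assumption holds.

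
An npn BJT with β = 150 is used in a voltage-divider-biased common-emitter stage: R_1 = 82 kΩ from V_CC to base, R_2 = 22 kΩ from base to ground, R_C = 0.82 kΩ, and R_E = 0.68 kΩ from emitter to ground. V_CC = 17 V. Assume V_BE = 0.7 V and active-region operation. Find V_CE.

V_CE ≈ 12 V

Thevenize the base divider: V_Th = V_CC·R_2/(R_1+R_2) = 17×22/104 = 3.6 V, R_Th = R_1‖R_2 = 17.3 kΩ.
Base-emitter loop: V_Th = I_B·R_Th + V_BE + (β+1)I_B·R_E, so I_B = (3.6 − 0.7) / (17.3 + 151×0.68) = 0.0241 mA.
I_C = β·I_B = 150×0.0241 = 3.62 mA, and I_E = (β+1)I_B = 3.64 mA.
V_CE = V_CC − I_C·R_C − I_E·R_E = 17 − 3.62×0.82 − 3.64×0.68 = 11.6 V.
V_CE = 11.6 V > 0.2 V confirms active-region operation.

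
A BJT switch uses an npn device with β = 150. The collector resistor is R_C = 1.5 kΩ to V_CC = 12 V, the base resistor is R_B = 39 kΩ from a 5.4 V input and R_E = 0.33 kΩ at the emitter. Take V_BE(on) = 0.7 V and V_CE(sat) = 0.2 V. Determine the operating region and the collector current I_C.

saturation; I_C ≈ 6.4 mA

Assume active: I_B = (5.4 − 0.7)/(39 + 151×0.33) = 0.0529 mA, I_C = β·I_B = 7.94 mA.
Then V_CE = 12 − 7.94×1.5 − 7.99×0.33 = -2.54 V < 0.2 V — the active assumption fails.
Re-solve with V_CE = 0.2 V. KCL at the emitter: V_E/R_E = (V_BB−0.7−V_E)/R_B + (V_CC−0.2−V_E)/R_C, giving V_E = 2.15 V.
I_C = (V_CC − 0.2 − V_E)/R_C = (11.8 − 2.15)/1.5 = 6.44 mA.
Check: I_B = (4.7 − 2.15)/39 = 0.0655 mA, and β·I_B = 9.82 mA > I_C, confirming saturation.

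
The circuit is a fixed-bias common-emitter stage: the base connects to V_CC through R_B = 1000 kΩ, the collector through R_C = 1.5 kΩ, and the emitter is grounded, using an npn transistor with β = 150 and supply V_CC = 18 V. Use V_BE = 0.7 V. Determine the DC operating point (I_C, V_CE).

Base loop: V_CC = I_B·R_B + V_BE, so I_B = (18 − 0.7)/1000 kΩ = 0.0173 mA.
In the active region I_C = β·I_B = 150 × 0.0173 = 2.59 mA.
Collector loop: V_CE = V_CC − I_C·R_C = 18 − 2.59×1.5 = 14.1 V.
Since V_CE = 14.1 V > V_CE(sat) ≈ 0.2 V, the transistor is in the active region as assumed.

I_C ≈ 2.6 mA, V_CE ≈ 14 V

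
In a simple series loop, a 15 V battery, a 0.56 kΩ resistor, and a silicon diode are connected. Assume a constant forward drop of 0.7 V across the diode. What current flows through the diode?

I ≈ 26 mA

KVL around the loop: 15 = V_D + I·R = 0.7 + I × 0.56 kΩ.
So I = (15 − 0.7) / 0.56 kΩ = 14.3 / 0.56 = 25.5 mA.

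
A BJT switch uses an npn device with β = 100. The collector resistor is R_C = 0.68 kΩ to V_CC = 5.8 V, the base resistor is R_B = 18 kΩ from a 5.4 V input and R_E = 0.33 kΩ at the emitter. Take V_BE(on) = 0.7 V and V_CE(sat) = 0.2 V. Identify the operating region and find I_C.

saturation; I_C ≈ 5.5 mA

Assume active: I_B = (5.4 − 0.7)/(18 + 101×0.33) = 0.0916 mA, I_C = β·I_B = 9.16 mA.
Then V_CE = 5.8 − 9.16×0.68 − 9.25×0.33 = -3.48 V < 0.2 V — the active assumption fails.
Re-solve with V_CE = 0.2 V. KCL at the emitter: V_E/R_E = (V_BB−0.7−V_E)/R_B + (V_CC−0.2−V_E)/R_C, giving V_E = 1.86 V.
I_C = (V_CC − 0.2 − V_E)/R_C = (5.6 − 1.86)/0.68 = 5.49 mA.
Check: I_B = (4.7 − 1.86)/18 = 0.158 mA, and β·I_B = 15.8 mA > I_C, confirming saturation.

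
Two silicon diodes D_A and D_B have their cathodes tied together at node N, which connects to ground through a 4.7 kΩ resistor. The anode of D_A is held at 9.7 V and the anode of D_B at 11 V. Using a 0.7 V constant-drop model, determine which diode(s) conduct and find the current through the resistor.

Assume both conduct. Then node N would need to be at both 9.7−0.7 = 9 V and 11−0.7 = 10.3 V, which is impossible.
Assume only D_B conducts: V_N = 11 − 0.7 = 10.3 V, so I_R = 10.3/4.7 = 2.19 mA.
Check D_A: its anode-to-cathode voltage is 9.7 − 10.3 = -0.6 V < 0.7 V, so it is off. The assumption is consistent.

Only D_B conducts; I_R ≈ 2.2 mA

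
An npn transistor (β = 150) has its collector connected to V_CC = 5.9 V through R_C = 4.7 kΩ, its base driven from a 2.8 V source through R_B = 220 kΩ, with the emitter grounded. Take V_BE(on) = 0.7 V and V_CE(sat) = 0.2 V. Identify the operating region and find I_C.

saturation; I_C ≈ 1.2 mA

Assume active: I_B = (2.8 − 0.7)/220 = 0.00955 mA, giving I_C = β·I_B = 1.43 mA.
But then V_CE = 5.9 − 1.43×4.7 = -0.83 V < V_CE(sat) = 0.2 V — impossible in the active region.
So the transistor is saturated. With V_CE = 0.2 V, I_C = (V_CC − 0.2)/R_C = 5.7/4.7 = 1.21 mA.
Check: β·I_B = 1.43 mA > I_C = 1.21 mA, confirming saturation.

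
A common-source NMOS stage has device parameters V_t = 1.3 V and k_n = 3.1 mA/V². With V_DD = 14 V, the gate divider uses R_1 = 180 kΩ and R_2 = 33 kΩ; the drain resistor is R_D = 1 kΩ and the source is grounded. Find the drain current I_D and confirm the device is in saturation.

V_G = V_DD·R_2/(R_1+R_2) = 14×33/213 = 2.17 V. With the source grounded, V_GS = V_G = 2.17 V.
Assume saturation: I_D = (k_n/2)(V_GS − V_t)² = (3.1/2)×(2.17 − 1.3)² = 1.55×0.869² = 1.17 mA.
V_DS = V_DD − I_D·R_D = 14 − 1.17×1 = 12.8 V.
Saturation requires V_DS ≥ V_GS − V_t = 0.869 V; 12.8 ≥ 0.869 ✓.

I_D ≈ 1.2 mA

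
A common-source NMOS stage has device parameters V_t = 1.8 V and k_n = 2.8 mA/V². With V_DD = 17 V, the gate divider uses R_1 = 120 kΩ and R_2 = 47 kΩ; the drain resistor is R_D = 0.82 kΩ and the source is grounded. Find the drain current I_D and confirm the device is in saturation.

I_D ≈ 12 mA

V_G = V_DD·R_2/(R_1+R_2) = 17×47/167 = 4.78 V. With the source grounded, V_GS = V_G = 4.78 V.
Assume saturation: I_D = (k_n/2)(V_GS − V_t)² = (2.8/2)×(4.78 − 1.8)² = 1.4×2.98² = 12.5 mA.
V_DS = V_DD − I_D·R_D = 17 − 12.5×0.82 = 6.77 V.
Saturation requires V_DS ≥ V_GS − V_t = 2.98 V; 6.77 ≥ 2.98 ✓.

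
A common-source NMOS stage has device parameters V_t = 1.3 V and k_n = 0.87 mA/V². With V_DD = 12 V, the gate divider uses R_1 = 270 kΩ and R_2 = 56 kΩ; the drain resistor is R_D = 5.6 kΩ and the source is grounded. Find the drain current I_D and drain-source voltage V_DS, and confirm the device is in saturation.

I_D ≈ 0.25 mA, V_DS ≈ 11 V

V_G = V_DD·R_2/(R_1+R_2) = 12×56/326 = 2.06 V. With the source grounded, V_GS = V_G = 2.06 V.
Assume saturation: I_D = (k_n/2)(V_GS − V_t)² = (0.87/2)×(2.06 − 1.3)² = 0.435×0.761² = 0.252 mA.
V_DS = V_DD − I_D·R_D = 12 − 0.252×5.6 = 10.6 V.
Saturation requires V_DS ≥ V_GS − V_t = 0.761 V; 10.6 ≥ 0.761 ✓.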